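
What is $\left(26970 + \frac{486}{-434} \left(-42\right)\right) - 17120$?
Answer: $\frac{306808}{31} \approx 9897.0$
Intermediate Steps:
$\left(26970 + \frac{486}{-434} \left(-42\right)\right) - 17120 = \left(26970 + 486 \left(- \frac{1}{434}\right) \left(-42\right)\right) - 17120 = \left(26970 - - \frac{1458}{31}\right) - 17120 = \left(26970 + \frac{1458}{31}\right) - 17120 = \frac{837528}{31} - 17120 = \frac{306808}{31}$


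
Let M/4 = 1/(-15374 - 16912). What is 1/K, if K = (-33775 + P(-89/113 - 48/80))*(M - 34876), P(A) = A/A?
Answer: 5381/6338290813660 ≈ 8.4897e-10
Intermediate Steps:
P(A) = 1
M = -2/16143 (M = 4/(-15374 - 16912) = 4/(-32286) = 4*(-1/32286) = -2/16143 ≈ -0.00012389)
K = 6338290813660/5381 (K = (-33775 + 1)*(-2/16143 - 34876) = -33774*(-563003270/16143) = 6338290813660/5381 ≈ 1.1779e+9)
1/K = 1/(6338290813660/5381) = 5381/6338290813660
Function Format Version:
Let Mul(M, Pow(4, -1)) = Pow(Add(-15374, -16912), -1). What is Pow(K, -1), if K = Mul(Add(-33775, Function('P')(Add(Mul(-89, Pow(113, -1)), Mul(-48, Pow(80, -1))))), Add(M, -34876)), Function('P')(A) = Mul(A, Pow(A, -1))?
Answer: Rational(5381, 6338290813660) ≈ 8.4897e-10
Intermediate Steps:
Function('P')(A) = 1
M = Rational(-2, 16143) (M = Mul(4, Pow(Add(-15374, -16912), -1)) = Mul(4, Pow(-32286, -1)) = Mul(4, Rational(-1, 32286)) = Rational(-2, 16143) ≈ -0.00012389)
K = Rational(6338290813660, 5381) (K = Mul(Add(-33775, 1), Add(Rational(-2, 16143), -34876)) = Mul(-33774, Rational(-563003270, 16143)) = Rational(6338290813660, 5381) ≈ 1.1779e+9)
Pow(K, -1) = Pow(Rational(6338290813660, 5381), -1) = Rational(5381, 6338290813660)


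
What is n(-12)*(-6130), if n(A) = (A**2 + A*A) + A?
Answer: -1691880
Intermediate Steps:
n(A) = A + 2*A**2 (n(A) = (A**2 + A**2) + A = 2*A**2 + A = A + 2*A**2)
n(-12)*(-6130) = -12*(1 + 2*(-12))*(-6130) = -12*(1 - 24)*(-6130) = -12*(-23)*(-6130) = 276*(-6130) = -1691880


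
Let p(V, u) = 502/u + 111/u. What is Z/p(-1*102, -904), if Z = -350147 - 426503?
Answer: 702091600/613 ≈ 1.1453e+6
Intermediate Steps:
p(V, u) = 613/u
Z = -776650
Z/p(-1*102, -904) = -776650/(613/(-904)) = -776650/(613*(-1/904)) = -776650/(-613/904) = -776650*(-904/613) = 702091600/613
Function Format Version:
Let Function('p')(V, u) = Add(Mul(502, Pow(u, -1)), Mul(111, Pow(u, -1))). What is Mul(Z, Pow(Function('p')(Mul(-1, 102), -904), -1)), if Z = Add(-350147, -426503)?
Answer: Rational(702091600, 613) ≈ 1.1453e+6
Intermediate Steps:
Function('p')(V, u) = Mul(613, Pow(u, -1))
Z = -776650
Mul(Z, Pow(Function('p')(Mul(-1, 102), -904), -1)) = Mul(-776650, Pow(Mul(613, Pow(-904, -1)), -1)) = Mul(-776650, Pow(Mul(613, Rational(-1, 904)), -1)) = Mul(-776650, Pow(Rational(-613, 904), -1)) = Mul(-776650, Rational(-904, 613)) = Rational(702091600, 613)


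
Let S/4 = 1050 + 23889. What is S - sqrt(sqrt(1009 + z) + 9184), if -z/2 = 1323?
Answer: 99756 - sqrt(9184 + I*sqrt(1637)) ≈ 99660.0 - 0.21109*I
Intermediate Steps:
z = -2646 (z = -2*1323 = -2646)
S = 99756 (S = 4*(1050 + 23889) = 4*24939 = 99756)
S - sqrt(sqrt(1009 + z) + 9184) = 99756 - sqrt(sqrt(1009 - 2646) + 9184) = 99756 - sqrt(sqrt(-1637) + 9184) = 99756 - sqrt(I*sqrt(1637) + 9184) = 99756 - sqrt(9184 + I*sqrt(1637))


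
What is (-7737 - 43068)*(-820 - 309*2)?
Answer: 73057590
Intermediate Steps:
(-7737 - 43068)*(-820 - 309*2) = -50805*(-820 - 618) = -50805*(-1438) = 73057590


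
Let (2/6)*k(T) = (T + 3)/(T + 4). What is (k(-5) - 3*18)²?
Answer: 2304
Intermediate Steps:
k(T) = 3*(3 + T)/(4 + T) (k(T) = 3*((T + 3)/(T + 4)) = 3*((3 + T)/(4 + T)) = 3*(3 + T)/(4 + T))
(k(-5) - 3*18)² = (3*(3 - 5)/(4 - 5) - 3*18)² = (3*(-2)/(-1) - 54)² = (3*(-1)*(-2) - 54)² = (6 - 54)² = (-48)² = 2304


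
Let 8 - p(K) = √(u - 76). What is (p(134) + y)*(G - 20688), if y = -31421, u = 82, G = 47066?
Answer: -828612114 - 26378*√6 ≈ -8.2868e+8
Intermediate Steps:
p(K) = 8 - √6 (p(K) = 8 - √(82 - 76) = 8 - √6)
(p(134) + y)*(G - 20688) = ((8 - √6) - 31421)*(47066 - 20688) = (-31413 - √6)*26378 = -828612114 - 26378*√6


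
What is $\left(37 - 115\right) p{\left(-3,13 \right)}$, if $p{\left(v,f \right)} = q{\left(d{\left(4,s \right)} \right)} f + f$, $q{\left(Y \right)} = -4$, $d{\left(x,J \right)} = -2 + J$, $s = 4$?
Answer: $3042$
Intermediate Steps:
$p{\left(v,f \right)} = - 3 f$ ($p{\left(v,f \right)} = - 4 f + f = - 3 f$)
$\left(37 - 115\right) p{\left(-3,13 \right)} = \left(37 - 115\right) \left(\left(-3\right) 13\right) = \left(-78\right) \left(-39\right) = 3042$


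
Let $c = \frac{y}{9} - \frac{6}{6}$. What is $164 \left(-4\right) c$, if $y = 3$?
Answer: $\frac{1312}{3} \approx 437.33$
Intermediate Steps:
$c = - \frac{2}{3}$ ($c = \frac{3}{9} - \frac{6}{6} = 3 \cdot \frac{1}{9} - 1 = \frac{1}{3} - 1 = - \frac{2}{3} \approx -0.66667$)
$164 \left(-4\right) c = 164 \left(-4\right) \left(- \frac{2}{3}\right) = \left(-656\right) \left(- \frac{2}{3}\right) = \frac{1312}{3}$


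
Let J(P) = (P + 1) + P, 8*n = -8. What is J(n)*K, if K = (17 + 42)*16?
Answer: -944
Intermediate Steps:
n = -1 (n = (1/8)*(-8) = -1)
K = 944 (K = 59*16 = 944)
J(P) = 1 + 2*P (J(P) = (1 + P) + P = 1 + 2*P)
J(n)*K = (1 + 2*(-1))*944 = (1 - 2)*944 = -1*944 = -944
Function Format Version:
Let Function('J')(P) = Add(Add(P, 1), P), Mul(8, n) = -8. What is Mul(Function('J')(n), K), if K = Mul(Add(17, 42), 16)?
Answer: -944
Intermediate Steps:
n = -1 (n = Mul(Rational(1, 8), -8) = -1)
K = 944 (K = Mul(59, 16) = 944)
Function('J')(P) = Add(1, Mul(2, P)) (Function('J')(P) = Add(Add(1, P), P) = Add(1, Mul(2, P)))
Mul(Function('J')(n), K) = Mul(Add(1, Mul(2, -1)), 944) = Mul(Add(1, -2), 944) = Mul(-1, 944) = -944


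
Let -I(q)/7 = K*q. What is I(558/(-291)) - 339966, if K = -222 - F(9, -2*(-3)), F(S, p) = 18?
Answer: -33289182/97 ≈ -3.4319e+5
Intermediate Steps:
K = -240 (K = -222 - 1*18 = -222 - 18 = -240)
I(q) = 1680*q (I(q) = -(-1680)*q = 1680*q)
I(558/(-291)) - 339966 = 1680*(558/(-291)) - 339966 = 1680*(558*(-1/291)) - 339966 = 1680*(-186/97) - 339966 = -312480/97 - 339966 = -33289182/97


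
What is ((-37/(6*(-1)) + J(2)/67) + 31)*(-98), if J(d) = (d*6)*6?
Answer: -753277/201 ≈ -3747.6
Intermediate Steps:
J(d) = 36*d (J(d) = (6*d)*6 = 36*d)
((-37/(6*(-1)) + J(2)/67) + 31)*(-98) = ((-37/(6*(-1)) + (36*2)/67) + 31)*(-98) = ((-37/(-6) + 72*(1/67)) + 31)*(-98) = ((-37*(-⅙) + 72/67) + 31)*(-98) = ((37/6 + 72/67) + 31)*(-98) = (2911/402 + 31)*(-98) = (15373/402)*(-98) = -753277/201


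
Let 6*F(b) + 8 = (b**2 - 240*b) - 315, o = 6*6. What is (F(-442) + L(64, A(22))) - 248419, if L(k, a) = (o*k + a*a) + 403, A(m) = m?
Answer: -1170247/6 ≈ -1.9504e+5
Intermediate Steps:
o = 36
L(k, a) = 403 + a**2 + 36*k (L(k, a) = (36*k + a*a) + 403 = (36*k + a**2) + 403 = (a**2 + 36*k) + 403 = 403 + a**2 + 36*k)
F(b) = -323/6 - 40*b + b**2/6 (F(b) = -4/3 + ((b**2 - 240*b) - 315)/6 = -4/3 + (-315 + b**2 - 240*b)/6 = -4/3 + (-105/2 - 40*b + b**2/6) = -323/6 - 40*b + b**2/6)
(F(-442) + L(64, A(22))) - 248419 = ((-323/6 - 40*(-442) + (1/6)*(-442)**2) + (403 + 22**2 + 36*64)) - 248419 = ((-323/6 + 17680 + (1/6)*195364) + (403 + 484 + 2304)) - 248419 = ((-323/6 + 17680 + 97682/3) + 3191) - 248419 = (301121/6 + 3191) - 248419 = 320267/6 - 248419 = -1170247/6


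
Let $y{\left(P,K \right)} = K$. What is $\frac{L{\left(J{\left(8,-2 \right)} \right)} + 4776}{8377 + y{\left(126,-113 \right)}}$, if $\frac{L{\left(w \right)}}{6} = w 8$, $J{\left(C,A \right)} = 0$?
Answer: $\frac{597}{1033} \approx 0.57793$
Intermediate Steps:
$L{\left(w \right)} = 48 w$ ($L{\left(w \right)} = 6 w 8 = 6 \cdot 8 w = 48 w$)
$\frac{L{\left(J{\left(8,-2 \right)} \right)} + 4776}{8377 + y{\left(126,-113 \right)}} = \frac{48 \cdot 0 + 4776}{8377 - 113} = \frac{0 + 4776}{8264} = 4776 \cdot \frac{1}{8264} = \frac{597}{1033}$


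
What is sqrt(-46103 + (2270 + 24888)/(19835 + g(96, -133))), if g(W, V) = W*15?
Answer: I*sqrt(609695293)/115 ≈ 214.71*I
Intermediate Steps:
g(W, V) = 15*W
sqrt(-46103 + (2270 + 24888)/(19835 + g(96, -133))) = sqrt(-46103 + (2270 + 24888)/(19835 + 15*96)) = sqrt(-46103 + 27158/(19835 + 1440)) = sqrt(-46103 + 27158/21275) = sqrt(-46103 + 27158*(1/21275)) = sqrt(-46103 + 734/575) = sqrt(-26508491/575) = I*sqrt(609695293)/115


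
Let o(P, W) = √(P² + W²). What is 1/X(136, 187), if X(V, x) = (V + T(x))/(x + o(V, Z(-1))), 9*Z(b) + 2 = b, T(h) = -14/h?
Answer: 34969/25418 + 2431*√985/76254 ≈ 2.3763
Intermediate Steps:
Z(b) = -2/9 + b/9
X(V, x) = (V - 14/x)/(x + √(⅑ + V²)) (X(V, x) = (V - 14/x)/(x + √(V² + (-2/9 + (⅑)*(-1))²)) = (V - 14/x)/(x + √(V² + (-2/9 - ⅑)²)) = (V - 14/x)/(x + √(V² + (-⅓)²)) = (V - 14/x)/(x + √(V² + ⅑)) = (V - 14/x)/(x + √(⅑ + V²)))
1/X(136, 187) = 1/(3*(-14 + 136*187)/(187*(√(1 + 9*136²) + 3*187))) = 1/(3*(1/187)*(-14 + 25432)/(√(1 + 9*18496) + 561)) = 1/(3*(1/187)*25418/(√(1 + 166464) + 561)) = 1/(3*(1/187)*25418/(√166465 + 561)) = 1/(3*(1/187)*25418/(13*√985 + 561)) = 1/(3*(1/187)*25418/(561 + 13*√985)) = 1/(76254/(187*(561 + 13*√985))) = 34969/25418 + 2431*√985/76254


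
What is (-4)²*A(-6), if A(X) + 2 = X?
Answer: -128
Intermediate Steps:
A(X) = -2 + X
(-4)²*A(-6) = (-4)²*(-2 - 6) = 16*(-8) = -128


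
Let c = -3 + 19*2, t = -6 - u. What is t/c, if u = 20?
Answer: -26/35 ≈ -0.74286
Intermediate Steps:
t = -26 (t = -6 - 1*20 = -6 - 20 = -26)
c = 35 (c = -3 + 38 = 35)
t/c = -26/35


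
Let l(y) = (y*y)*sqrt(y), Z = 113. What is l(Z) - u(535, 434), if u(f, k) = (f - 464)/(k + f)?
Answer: -71/969 + 12769*sqrt(113) ≈ 1.3574e+5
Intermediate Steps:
u(f, k) = (-464 + f)/(f + k)
l(y) = y**(5/2) (l(y) = y**2*sqrt(y) = y**(5/2))
l(Z) - u(535, 434) = 113**(5/2) - (-464 + 535)/(535 + 434) = 12769*sqrt(113) - 71/969 = -71/969 + 12769*sqrt(113)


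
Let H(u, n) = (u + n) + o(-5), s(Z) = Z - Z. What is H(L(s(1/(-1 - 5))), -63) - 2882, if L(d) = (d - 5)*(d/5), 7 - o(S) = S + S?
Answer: -2928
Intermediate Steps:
s(Z) = 0
o(S) = 7 - 2*S (o(S) = 7 - (S + S) = 7 - 2*S)
L(d) = d*(-5 + d)/5 (L(d) = (-5 + d)*(d*(1/5)) = (-5 + d)*(d/5) = d*(-5 + d)/5)
H(u, n) = 17 + n + u (H(u, n) = (u + n) + (7 - 2*(-5)) = (n + u) + (7 + 10) = (n + u) + 17 = 17 + n + u)
H(L(s(1/(-1 - 5))), -63) - 2882 = (17 - 63 + (1/5)*0*(-5 + 0)) - 2882 = (17 - 63 + (1/5)*0*(-5)) - 2882 = (17 - 63 + 0) - 2882 = -46 - 2882 = -2928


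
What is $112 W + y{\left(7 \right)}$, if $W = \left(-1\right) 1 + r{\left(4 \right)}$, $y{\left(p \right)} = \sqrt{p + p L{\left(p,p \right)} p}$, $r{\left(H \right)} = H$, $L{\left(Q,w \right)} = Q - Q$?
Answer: $336 + \sqrt{7} \approx 338.65$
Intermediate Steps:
$L{\left(Q,w \right)} = 0$
$y{\left(p \right)} = \sqrt{p}$ ($y{\left(p \right)} = \sqrt{p + p 0 p} = \sqrt{p + 0 p} = \sqrt{p + 0} = \sqrt{p}$)
$W = 3$ ($W = \left(-1\right) 1 + 4 = -1 + 4 = 3$)
$112 W + y{\left(7 \right)} = 112 \cdot 3 + \sqrt{7} = 336 + \sqrt{7}$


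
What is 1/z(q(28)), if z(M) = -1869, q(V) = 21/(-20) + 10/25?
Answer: -1/1869 ≈ -0.00053505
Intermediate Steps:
q(V) = -13/20 (q(V) = 21*(-1/20) + 10*(1/25) = -21/20 + ⅖ = -13/20)
1/z(q(28)) = 1/(-1869) = -1/1869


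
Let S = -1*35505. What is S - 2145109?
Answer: -2180614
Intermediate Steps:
S = -35505
S - 2145109 = -35505 - 2145109 = -2180614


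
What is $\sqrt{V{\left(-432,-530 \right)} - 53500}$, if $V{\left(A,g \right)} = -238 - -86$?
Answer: $2 i \sqrt{13413} \approx 231.63 i$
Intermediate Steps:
$V{\left(A,g \right)} = -152$ ($V{\left(A,g \right)} = -238 + 86 = -152$)
$\sqrt{V{\left(-432,-530 \right)} - 53500} = \sqrt{-152 - 53500} = \sqrt{-53652} = 2 i \sqrt{13413}$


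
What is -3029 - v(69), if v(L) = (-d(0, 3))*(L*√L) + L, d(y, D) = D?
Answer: -3098 + 207*√69 ≈ -1378.5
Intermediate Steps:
v(L) = L - 3*L^(3/2) (v(L) = (-1*3)*(L*√L) + L = -3*L^(3/2) + L = L - 3*L^(3/2))
-3029 - v(69) = -3029 - (69 - 207*√69) = -3029 + (-69 + 207*√69) = -3098 + 207*√69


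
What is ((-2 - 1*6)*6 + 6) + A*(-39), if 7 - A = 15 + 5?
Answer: 465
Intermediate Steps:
A = -13 (A = 7 - (15 + 5) = 7 - 1*20 = 7 - 20 = -13)
((-2 - 1*6)*6 + 6) + A*(-39) = ((-2 - 1*6)*6 + 6) - 13*(-39) = ((-2 - 6)*6 + 6) + 507 = (-8*6 + 6) + 507 = (-48 + 6) + 507 = -42 + 507 = 465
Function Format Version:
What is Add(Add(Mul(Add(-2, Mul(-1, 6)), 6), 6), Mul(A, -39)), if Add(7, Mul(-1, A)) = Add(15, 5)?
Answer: 465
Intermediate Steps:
A = -13 (A = Add(7, Mul(-1, Add(15, 5))) = Add(7, Mul(-1, 20)) = Add(7, -20) = -13)
Add(Add(Mul(Add(-2, Mul(-1, 6)), 6), 6), Mul(A, -39)) = Add(Add(Mul(Add(-2, Mul(-1, 6)), 6), 6), Mul(-13, -39)) = Add(Add(Mul(Add(-2, -6), 6), 6), 507) = Add(Add(Mul(-8, 6), 6), 507) = Add(Add(-48, 6), 507) = Add(-42, 507) = 465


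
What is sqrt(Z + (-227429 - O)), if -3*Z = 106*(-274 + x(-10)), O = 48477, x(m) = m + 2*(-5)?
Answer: 9*I*sqrt(3278) ≈ 515.28*I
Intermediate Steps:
x(m) = -10 + m (x(m) = m - 10 = -10 + m)
Z = 10388 (Z = -106*(-274 + (-10 - 10))/3 = -106*(-274 - 20)/3 = -106*(-294)/3 = -1/3*(-31164) = 10388)
sqrt(Z + (-227429 - O)) = sqrt(10388 + (-227429 - 1*48477)) = sqrt(10388 + (-227429 - 48477)) = sqrt(10388 - 275906) = sqrt(-265518) = 9*I*sqrt(3278)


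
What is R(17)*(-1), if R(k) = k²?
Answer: -289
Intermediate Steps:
R(17)*(-1) = 17²*(-1) = 289*(-1) = -289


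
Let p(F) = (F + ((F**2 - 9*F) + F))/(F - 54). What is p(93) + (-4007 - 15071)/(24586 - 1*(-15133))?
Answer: 105642840/516347 ≈ 204.60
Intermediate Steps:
p(F) = (F**2 - 7*F)/(-54 + F) (p(F) = (F + (F**2 - 8*F))/(-54 + F) = (F**2 - 7*F)/(-54 + F))
p(93) + (-4007 - 15071)/(24586 - 1*(-15133)) = 93*(-7 + 93)/(-54 + 93) + (-4007 - 15071)/(24586 - 1*(-15133)) = 93*86/39 - 19078/(24586 + 15133) = 93*(1/39)*86 - 19078/39719 = 2666/13 - 19078*1/39719 = 2666/13 - 19078/39719 = 105642840/516347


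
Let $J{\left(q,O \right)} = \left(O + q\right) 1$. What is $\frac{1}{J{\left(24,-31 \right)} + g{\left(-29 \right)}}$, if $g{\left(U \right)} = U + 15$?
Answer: $- \frac{1}{21} \approx -0.047619$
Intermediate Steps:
$J{\left(q,O \right)} = O + q$
$g{\left(U \right)} = 15 + U$
$\frac{1}{J{\left(24,-31 \right)} + g{\left(-29 \right)}} = \frac{1}{\left(-31 + 24\right) + \left(15 - 29\right)} = \frac{1}{-7 - 14} = \frac{1}{-21} = - \frac{1}{21}$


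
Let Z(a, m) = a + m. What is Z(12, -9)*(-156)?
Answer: -468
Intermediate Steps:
Z(12, -9)*(-156) = (12 - 9)*(-156) = 3*(-156) = -468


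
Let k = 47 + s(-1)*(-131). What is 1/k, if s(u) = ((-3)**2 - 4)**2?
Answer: -1/3228 ≈ -0.00030979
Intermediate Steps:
s(u) = 25 (s(u) = (9 - 4)**2 = 5**2 = 25)
k = -3228 (k = 47 + 25*(-131) = 47 - 3275 = -3228)
1/k = 1/(-3228) = -1/3228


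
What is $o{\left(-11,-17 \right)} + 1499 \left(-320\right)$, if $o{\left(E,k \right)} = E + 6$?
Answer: $-479685$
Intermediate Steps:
$o{\left(E,k \right)} = 6 + E$
$o{\left(-11,-17 \right)} + 1499 \left(-320\right) = \left(6 - 11\right) + 1499 \left(-320\right) = -5 - 479680 = -479685$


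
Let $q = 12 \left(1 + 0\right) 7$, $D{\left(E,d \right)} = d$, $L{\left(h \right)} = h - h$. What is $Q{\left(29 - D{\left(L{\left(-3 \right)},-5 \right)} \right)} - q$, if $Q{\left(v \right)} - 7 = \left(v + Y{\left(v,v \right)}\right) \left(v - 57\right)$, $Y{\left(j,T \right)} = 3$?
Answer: $-928$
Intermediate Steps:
$L{\left(h \right)} = 0$
$Q{\left(v \right)} = 7 + \left(-57 + v\right) \left(3 + v\right)$ ($Q{\left(v \right)} = 7 + \left(v + 3\right) \left(v - 57\right) = 7 + \left(3 + v\right) \left(-57 + v\right) = 7 + \left(-57 + v\right) \left(3 + v\right)$)
$q = 84$ ($q = 12 \cdot 1 \cdot 7 = 12 \cdot 7 = 84$)
$Q{\left(29 - D{\left(L{\left(-3 \right)},-5 \right)} \right)} - q = \left(-164 + \left(29 - -5\right)^{2} - 54 \left(29 - -5\right)\right) - 84 = \left(-164 + \left(29 + 5\right)^{2} - 54 \left(29 + 5\right)\right) - 84 = \left(-164 + 34^{2} - 1836\right) - 84 = \left(-164 + 1156 - 1836\right) - 84 = -844 - 84 = -928$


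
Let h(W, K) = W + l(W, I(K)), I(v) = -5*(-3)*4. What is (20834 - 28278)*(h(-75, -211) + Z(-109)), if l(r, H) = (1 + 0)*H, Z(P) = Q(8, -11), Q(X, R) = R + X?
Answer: 133992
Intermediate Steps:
I(v) = 60 (I(v) = 15*4 = 60)
Z(P) = -3 (Z(P) = -11 + 8 = -3)
l(r, H) = H (l(r, H) = 1*H = H)
h(W, K) = 60 + W (h(W, K) = W + 60 = 60 + W)
(20834 - 28278)*(h(-75, -211) + Z(-109)) = (20834 - 28278)*((60 - 75) - 3) = -7444*(-15 - 3) = -7444*(-18) = 133992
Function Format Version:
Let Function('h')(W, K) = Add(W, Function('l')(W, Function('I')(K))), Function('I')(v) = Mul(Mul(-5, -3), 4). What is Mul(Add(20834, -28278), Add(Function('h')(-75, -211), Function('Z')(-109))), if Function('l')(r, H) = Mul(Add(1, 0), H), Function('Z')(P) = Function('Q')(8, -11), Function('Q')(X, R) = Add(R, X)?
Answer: 133992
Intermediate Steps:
Function('I')(v) = 60 (Function('I')(v) = Mul(15, 4) = 60)
Function('Z')(P) = -3 (Function('Z')(P) = Add(-11, 8) = -3)
Function('l')(r, H) = H (Function('l')(r, H) = Mul(1, H) = H)
Function('h')(W, K) = Add(60, W) (Function('h')(W, K) = Add(W, 60) = Add(60, W))
Mul(Add(20834, -28278), Add(Function('h')(-75, -211), Function('Z')(-109))) = Mul(Add(20834, -28278), Add(Add(60, -75), -3)) = Mul(-7444, Add(-15, -3)) = Mul(-7444, -18) = 133992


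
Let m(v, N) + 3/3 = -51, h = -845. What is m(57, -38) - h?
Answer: 793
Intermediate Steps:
m(v, N) = -52 (m(v, N) = -1 - 51 = -52)
m(57, -38) - h = -52 - 1*(-845) = -52 + 845 = 793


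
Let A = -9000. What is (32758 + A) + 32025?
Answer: 55783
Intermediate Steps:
(32758 + A) + 32025 = (32758 - 9000) + 32025 = 23758 + 32025 = 55783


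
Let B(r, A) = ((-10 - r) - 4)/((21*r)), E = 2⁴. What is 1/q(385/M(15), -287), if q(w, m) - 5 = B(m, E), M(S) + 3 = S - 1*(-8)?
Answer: 287/1422 ≈ 0.20183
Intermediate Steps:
M(S) = 5 + S (M(S) = -3 + (S - 1*(-8)) = -3 + (S + 8) = -3 + (8 + S) = 5 + S)
E = 16
B(r, A) = (-14 - r)/(21*r) (B(r, A) = (-14 - r)*(1/(21*r)) = (-14 - r)/(21*r))
q(w, m) = 5 + (-14 - m)/(21*m)
1/q(385/M(15), -287) = 1/((2/21)*(-7 + 52*(-287))/(-287)) = 1/((2/21)*(-1/287)*(-7 - 14924)) = 1/((2/21)*(-1/287)*(-14931)) = 1/(1422/287) = 287/1422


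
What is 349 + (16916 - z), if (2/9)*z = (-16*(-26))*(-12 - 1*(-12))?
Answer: 17265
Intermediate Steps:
z = 0 (z = 9*((-16*(-26))*(-12 - 1*(-12)))/2 = 9*(416*(-12 + 12))/2 = 9*(416*0)/2 = (9/2)*0 = 0)
349 + (16916 - z) = 349 + (16916 - 1*0) = 349 + (16916 + 0) = 349 + 16916 = 17265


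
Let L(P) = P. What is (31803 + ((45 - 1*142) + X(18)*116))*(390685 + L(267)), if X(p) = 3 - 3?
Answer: 12395524112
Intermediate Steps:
X(p) = 0
(31803 + ((45 - 1*142) + X(18)*116))*(390685 + L(267)) = (31803 + ((45 - 1*142) + 0*116))*(390685 + 267) = (31803 + ((45 - 142) + 0))*390952 = (31803 + (-97 + 0))*390952 = (31803 - 97)*390952 = 31706*390952 = 12395524112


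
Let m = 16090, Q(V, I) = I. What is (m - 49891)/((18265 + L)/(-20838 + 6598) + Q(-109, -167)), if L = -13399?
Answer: 240663120/1191473 ≈ 201.99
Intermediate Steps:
(m - 49891)/((18265 + L)/(-20838 + 6598) + Q(-109, -167)) = (16090 - 49891)/((18265 - 13399)/(-20838 + 6598) - 167) = -33801/(4866/(-14240) - 167) = -33801/(4866*(-1/14240) - 167) = -33801/(-2433/7120 - 167) = -33801/(-1191473/7120) = -33801*(-7120/1191473) = 240663120/1191473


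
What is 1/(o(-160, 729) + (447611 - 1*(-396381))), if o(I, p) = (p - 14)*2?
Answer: 1/845422 ≈ 1.1828e-6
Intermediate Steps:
o(I, p) = -28 + 2*p (o(I, p) = (-14 + p)*2 = -28 + 2*p)
1/(o(-160, 729) + (447611 - 1*(-396381))) = 1/((-28 + 2*729) + (447611 - 1*(-396381))) = 1/((-28 + 1458) + (447611 + 396381)) = 1/(1430 + 843992) = 1/845422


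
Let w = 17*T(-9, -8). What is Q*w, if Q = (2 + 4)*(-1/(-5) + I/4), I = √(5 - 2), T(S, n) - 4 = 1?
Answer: 102 + 255*√3/2 ≈ 322.84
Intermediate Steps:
T(S, n) = 5 (T(S, n) = 4 + 1 = 5)
I = √3 ≈ 1.7320
Q = 6/5 + 3*√3/2 (Q = (2 + 4)*(-1/(-5) + √3/4) = 6*(-1*(-⅕) + √3*(¼)) = 6*(⅕ + √3/4) = 6/5 + 3*√3/2 ≈ 3.7981)
w = 85 (w = 17*5 = 85)
Q*w = (6/5 + 3*√3/2)*85 = 102 + 255*√3/2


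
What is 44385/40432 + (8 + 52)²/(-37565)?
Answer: 304353465/303765616 ≈ 1.0019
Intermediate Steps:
44385/40432 + (8 + 52)²/(-37565) = 44385*(1/40432) + 60²*(-1/37565) = 44385/40432 + 3600*(-1/37565) = 44385/40432 - 720/7513 = 304353465/303765616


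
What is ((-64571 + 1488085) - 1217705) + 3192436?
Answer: 3398245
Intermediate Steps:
((-64571 + 1488085) - 1217705) + 3192436 = (1423514 - 1217705) + 3192436 = 205809 + 3192436 = 3398245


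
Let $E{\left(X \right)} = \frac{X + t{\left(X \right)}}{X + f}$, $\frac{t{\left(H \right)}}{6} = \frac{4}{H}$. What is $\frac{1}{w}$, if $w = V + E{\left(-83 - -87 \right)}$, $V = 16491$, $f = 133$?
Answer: $\frac{137}{2259277} \approx 6.0639 \cdot 10^{-5}$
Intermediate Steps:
$t{\left(H \right)} = \frac{24}{H}$ ($t{\left(H \right)} = 6 \frac{4}{H} = \frac{24}{H}$)
$E{\left(X \right)} = \frac{X + \frac{24}{X}}{133 + X}$ ($E{\left(X \right)} = \frac{X + \frac{24}{X}}{X + 133} = \frac{X + \frac{24}{X}}{133 + X}$)
$w = \frac{2259277}{137}$ ($w = 16491 + \frac{24 + \left(-83 - -87\right)^{2}}{\left(-83 - -87\right) \left(133 - -4\right)} = 16491 + \frac{24 + \left(-83 + 87\right)^{2}}{\left(-83 + 87\right) \left(133 + \left(-83 + 87\right)\right)} = 16491 + \frac{24 + 4^{2}}{4 \left(133 + 4\right)} = 16491 + \frac{24 + 16}{4 \cdot 137} = 16491 + \frac{1}{4} \cdot \frac{1}{137} \cdot 40 = 16491 + \frac{10}{137} = \frac{2259277}{137} \approx 16491.0$)
$\frac{1}{w} = \frac{1}{\frac{2259277}{137}} = \frac{137}{2259277}$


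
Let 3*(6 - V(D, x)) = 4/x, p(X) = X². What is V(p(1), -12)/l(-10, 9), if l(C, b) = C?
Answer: -11/18 ≈ -0.61111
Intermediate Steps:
V(D, x) = 6 - 4/(3*x)
V(p(1), -12)/l(-10, 9) = (6 - 4/3/(-12))/(-10) = -(6 - 4/3*(-1/12))/10 = -(6 + ⅑)/10 = -⅒*55/9 = -11/18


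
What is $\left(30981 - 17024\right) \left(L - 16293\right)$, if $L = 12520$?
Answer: $-52659761$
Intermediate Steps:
$\left(30981 - 17024\right) \left(L - 16293\right) = \left(30981 - 17024\right) \left(12520 - 16293\right) = 13957 \left(-3773\right) = -52659761$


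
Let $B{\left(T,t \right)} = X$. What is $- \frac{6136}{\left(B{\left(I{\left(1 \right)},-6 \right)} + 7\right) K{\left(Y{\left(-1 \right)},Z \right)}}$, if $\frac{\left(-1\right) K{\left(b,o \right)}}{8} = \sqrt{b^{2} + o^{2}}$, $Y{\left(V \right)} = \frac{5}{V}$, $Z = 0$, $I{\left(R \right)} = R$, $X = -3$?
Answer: $\frac{767}{20} \approx 38.35$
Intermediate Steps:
$B{\left(T,t \right)} = -3$
$K{\left(b,o \right)} = - 8 \sqrt{b^{2} + o^{2}}$
$- \frac{6136}{\left(B{\left(I{\left(1 \right)},-6 \right)} + 7\right) K{\left(Y{\left(-1 \right)},Z \right)}} = - \frac{6136}{\left(-3 + 7\right) \left(- 8 \sqrt{\left(\frac{5}{-1}\right)^{2} + 0^{2}}\right)} = - \frac{6136}{4 \left(- 8 \sqrt{\left(5 \left(-1\right)\right)^{2} + 0}\right)} = - \frac{6136}{4 \left(- 8 \sqrt{\left(-5\right)^{2} + 0}\right)} = - \frac{6136}{4 \left(- 8 \sqrt{25 + 0}\right)} = - \frac{6136}{4 \left(- 8 \sqrt{25}\right)} = - \frac{6136}{4 \left(\left(-8\right) 5\right)} = - \frac{6136}{4 \left(-40\right)} = - \frac{6136}{-160} = \left(-6136\right) \left(- \frac{1}{160}\right) = \frac{767}{20}$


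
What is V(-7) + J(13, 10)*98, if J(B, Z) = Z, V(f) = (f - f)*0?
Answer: 980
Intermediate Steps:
V(f) = 0 (V(f) = 0*0 = 0)
V(-7) + J(13, 10)*98 = 0 + 10*98 = 0 + 980 = 980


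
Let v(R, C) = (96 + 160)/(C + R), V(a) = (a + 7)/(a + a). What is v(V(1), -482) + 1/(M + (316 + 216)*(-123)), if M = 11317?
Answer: -6927471/12934441 ≈ -0.53558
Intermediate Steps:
V(a) = (7 + a)/(2*a) (V(a) = (7 + a)/((2*a)) = (7 + a)*(1/(2*a)) = (7 + a)/(2*a))
v(R, C) = 256/(C + R)
v(V(1), -482) + 1/(M + (316 + 216)*(-123)) = 256/(-482 + (½)*(7 + 1)/1) + 1/(11317 + (316 + 216)*(-123)) = 256/(-482 + (½)*1*8) + 1/(11317 + 532*(-123)) = 256/(-482 + 4) + 1/(11317 - 65436) = 256/(-478) + 1/(-54119) = 256*(-1/478) - 1/54119 = -128/239 - 1/54119 = -6927471/12934441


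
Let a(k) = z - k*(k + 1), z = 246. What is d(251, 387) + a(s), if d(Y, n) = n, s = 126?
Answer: -15369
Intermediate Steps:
a(k) = 246 - k*(1 + k) (a(k) = 246 - k*(k + 1) = 246 - k*(1 + k))
d(251, 387) + a(s) = 387 + (246 - 1*126 - 1*126²) = 387 + (246 - 126 - 1*15876) = 387 + (246 - 126 - 15876) = 387 - 15756 = -15369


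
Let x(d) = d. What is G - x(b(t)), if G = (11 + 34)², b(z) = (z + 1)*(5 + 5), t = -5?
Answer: 2065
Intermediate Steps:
b(z) = 10 + 10*z (b(z) = (1 + z)*10 = 10 + 10*z)
G = 2025 (G = 45² = 2025)
G - x(b(t)) = 2025 - (10 + 10*(-5)) = 2025 - (10 - 50) = 2025 - 1*(-40) = 2025 + 40 = 2065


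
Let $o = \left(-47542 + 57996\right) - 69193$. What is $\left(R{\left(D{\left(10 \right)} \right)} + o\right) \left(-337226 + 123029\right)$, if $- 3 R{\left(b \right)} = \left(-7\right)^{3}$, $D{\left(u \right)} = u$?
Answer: $12557227726$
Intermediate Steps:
$o = -58739$ ($o = 10454 - 69193 = -58739$)
$R{\left(b \right)} = \frac{343}{3}$ ($R{\left(b \right)} = - \frac{\left(-7\right)^{3}}{3} = \left(- \frac{1}{3}\right) \left(-343\right) = \frac{343}{3}$)
$\left(R{\left(D{\left(10 \right)} \right)} + o\right) \left(-337226 + 123029\right) = \left(\frac{343}{3} - 58739\right) \left(-337226 + 123029\right) = \left(- \frac{175874}{3}\right) \left(-214197\right) = 12557227726$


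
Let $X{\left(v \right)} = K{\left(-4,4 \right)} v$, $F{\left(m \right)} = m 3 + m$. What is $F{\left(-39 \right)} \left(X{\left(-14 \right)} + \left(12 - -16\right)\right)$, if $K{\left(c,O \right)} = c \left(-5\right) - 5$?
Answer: $28392$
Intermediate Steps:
$K{\left(c,O \right)} = -5 - 5 c$ ($K{\left(c,O \right)} = - 5 c - 5 = -5 - 5 c$)
$F{\left(m \right)} = 4 m$ ($F{\left(m \right)} = 3 m + m = 4 m$)
$X{\left(v \right)} = 15 v$ ($X{\left(v \right)} = \left(-5 - -20\right) v = \left(-5 + 20\right) v = 15 v$)
$F{\left(-39 \right)} \left(X{\left(-14 \right)} + \left(12 - -16\right)\right) = 4 \left(-39\right) \left(15 \left(-14\right) + \left(12 - -16\right)\right) = - 156 \left(-210 + \left(12 + 16\right)\right) = - 156 \left(-210 + 28\right) = \left(-156\right) \left(-182\right) = 28392$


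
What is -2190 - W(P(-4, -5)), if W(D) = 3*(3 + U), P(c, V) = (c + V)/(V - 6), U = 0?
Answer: -2199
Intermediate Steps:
P(c, V) = (V + c)/(-6 + V)
W(D) = 9 (W(D) = 3*(3 + 0) = 3*3 = 9)
-2190 - W(P(-4, -5)) = -2190 - 1*9 = -2190 - 9 = -2199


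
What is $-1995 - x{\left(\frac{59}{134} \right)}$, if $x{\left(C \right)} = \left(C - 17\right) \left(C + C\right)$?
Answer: $- \frac{17780189}{8978} \approx -1980.4$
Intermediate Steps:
$x{\left(C \right)} = 2 C \left(-17 + C\right)$ ($x{\left(C \right)} = \left(-17 + C\right) 2 C = 2 C \left(-17 + C\right)$)
$-1995 - x{\left(\frac{59}{134} \right)} = -1995 - 2 \cdot \frac{59}{134} \left(-17 + \frac{59}{134}\right) = -1995 - 2 \cdot \frac{59}{134} \left(- \frac{2219}{134}\right) = -1995 - - \frac{130921}{8978} = -1995 + \frac{130921}{8978} = - \frac{17780189}{8978}$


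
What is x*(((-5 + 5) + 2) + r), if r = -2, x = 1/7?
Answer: 0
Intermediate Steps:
x = 1/7 ≈ 0.14286
x*(((-5 + 5) + 2) + r) = (((-5 + 5) + 2) - 2)/7 = ((0 + 2) - 2)/7 = (2 - 2)/7 = (1/7)*0 = 0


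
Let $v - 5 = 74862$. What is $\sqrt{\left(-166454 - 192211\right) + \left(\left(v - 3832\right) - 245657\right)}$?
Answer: $i \sqrt{533287} \approx 730.26 i$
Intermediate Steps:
$v = 74867$ ($v = 5 + 74862 = 74867$)
$\sqrt{\left(-166454 - 192211\right) + \left(\left(v - 3832\right) - 245657\right)} = \sqrt{\left(-166454 - 192211\right) + \left(\left(74867 - 3832\right) - 245657\right)} = \sqrt{-358665 + \left(71035 - 245657\right)} = \sqrt{-358665 - 174622} = \sqrt{-533287} = i \sqrt{533287}$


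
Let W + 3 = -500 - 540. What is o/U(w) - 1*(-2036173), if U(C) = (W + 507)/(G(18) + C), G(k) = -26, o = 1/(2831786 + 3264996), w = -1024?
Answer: 3326979575937173/1633937576 ≈ 2.0362e+6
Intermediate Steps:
o = 1/6096782 ≈ 1.6402e-7
W = -1043 (W = -3 + (-500 - 540) = -3 - 1040 = -1043)
U(C) = -536/(-26 + C) (U(C) = (-1043 + 507)/(-26 + C) = -536/(-26 + C))
o/U(w) - 1*(-2036173) = 1/(6096782*((-536/(-26 - 1024)))) - 1*(-2036173) = 1/(6096782*((-536/(-1050)))) + 2036173 = 1/(6096782*((-536*(-1/1050)))) + 2036173 = 1/(6096782*(268/525)) + 2036173 = (1/6096782)*(525/268) + 2036173 = 525/1633937576 + 2036173 = 3326979575937173/1633937576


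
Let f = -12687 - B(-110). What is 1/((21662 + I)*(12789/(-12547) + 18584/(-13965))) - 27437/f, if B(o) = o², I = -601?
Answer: 237938281083385396/214960958809889831 ≈ 1.1069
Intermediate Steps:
f = -24787 (f = -12687 - 1*(-110)² = -12687 - 1*12100 = -12687 - 12100 = -24787)
1/((21662 + I)*(12789/(-12547) + 18584/(-13965))) - 27437/f = 1/((21662 - 601)*(12789/(-12547) + 18584/(-13965))) - 27437/(-24787) = 1/(21061*(12789*(-1/12547) + 18584*(-1/13965))) - 27437*(-1/24787) = 1/(21061*(-12789/12547 - 18584/13965)) + 27437/24787 = 1/(21061*(-411771833/175218855)) + 27437/24787 = (1/21061)*(-175218855/411771833) + 27437/24787 = -175218855/8672326574813 + 27437/24787 = 237938281083385396/214960958809889831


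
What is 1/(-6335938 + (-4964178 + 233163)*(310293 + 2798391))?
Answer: -1/14707236970198 ≈ -6.7994e-14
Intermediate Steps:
1/(-6335938 + (-4964178 + 233163)*(310293 + 2798391)) = 1/(-6335938 - 4731015*3108684) = 1/(-6335938 - 14707230634260) = 1/(-14707236970198) = -1/14707236970198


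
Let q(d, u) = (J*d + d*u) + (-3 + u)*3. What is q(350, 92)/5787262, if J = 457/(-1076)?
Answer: 17387271/3113546956 ≈ 0.0055844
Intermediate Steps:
J = -457/1076 (J = 457*(-1/1076) = -457/1076 ≈ -0.42472)
q(d, u) = -9 + 3*u - 457*d/1076 + d*u (q(d, u) = (-457*d/1076 + d*u) + (-3 + u)*3 = (-457*d/1076 + d*u) + (-9 + 3*u) = -9 + 3*u - 457*d/1076 + d*u)
q(350, 92)/5787262 = (-9 + 3*92 - 457/1076*350 + 350*92)/5787262 = (-9 + 276 - 79975/538 + 32200)*(1/5787262) = (17387271/538)*(1/5787262) = 17387271/3113546956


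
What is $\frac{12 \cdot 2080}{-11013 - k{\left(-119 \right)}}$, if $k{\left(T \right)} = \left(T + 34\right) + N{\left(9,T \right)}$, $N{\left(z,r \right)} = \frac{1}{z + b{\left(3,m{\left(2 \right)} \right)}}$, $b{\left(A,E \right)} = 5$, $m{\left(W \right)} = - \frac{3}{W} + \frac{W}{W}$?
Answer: $- \frac{349440}{152993} \approx -2.284$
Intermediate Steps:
$m{\left(W \right)} = 1 - \frac{3}{W}$ ($m{\left(W \right)} = - \frac{3}{W} + 1 = 1 - \frac{3}{W}$)
$N{\left(z,r \right)} = \frac{1}{5 + z}$ ($N{\left(z,r \right)} = \frac{1}{z + 5} = \frac{1}{5 + z}$)
$k{\left(T \right)} = \frac{477}{14} + T$ ($k{\left(T \right)} = \left(T + 34\right) + \frac{1}{5 + 9} = \left(34 + T\right) + \frac{1}{14} = \frac{477}{14} + T$)
$\frac{12 \cdot 2080}{-11013 - k{\left(-119 \right)}} = \frac{12 \cdot 2080}{-11013 - \left(\frac{477}{14} - 119\right)} = \frac{24960}{-11013 - - \frac{1189}{14}} = \frac{24960}{-11013 + \frac{1189}{14}} = \frac{24960}{- \frac{152993}{14}} = 24960 \left(- \frac{14}{152993}\right) = - \frac{349440}{152993}$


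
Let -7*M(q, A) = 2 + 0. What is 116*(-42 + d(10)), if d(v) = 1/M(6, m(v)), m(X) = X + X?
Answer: -5278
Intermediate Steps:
m(X) = 2*X
M(q, A) = -2/7 (M(q, A) = -(2 + 0)/7 = -⅐*2 = -2/7)
d(v) = -7/2 (d(v) = 1/(-2/7) = -7/2)
116*(-42 + d(10)) = 116*(-42 - 7/2) = 116*(-91/2) = -5278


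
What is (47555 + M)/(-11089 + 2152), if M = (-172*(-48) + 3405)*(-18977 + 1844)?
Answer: 199740358/8937 ≈ 22350.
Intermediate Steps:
M = -199787913 (M = (8256 + 3405)*(-17133) = 11661*(-17133) = -199787913)
(47555 + M)/(-11089 + 2152) = (47555 - 199787913)/(-11089 + 2152) = -199740358/(-8937) = -199740358*(-1/8937) = 199740358/8937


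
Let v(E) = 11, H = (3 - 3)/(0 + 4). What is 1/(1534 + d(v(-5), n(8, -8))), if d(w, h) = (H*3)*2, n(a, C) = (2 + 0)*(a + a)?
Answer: 1/1534 ≈ 0.00065189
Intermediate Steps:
n(a, C) = 4*a (n(a, C) = 2*(2*a) = 4*a)
H = 0 (H = 0/4 = 0*(1/4) = 0)
d(w, h) = 0 (d(w, h) = (0*3)*2 = 0*2 = 0)
1/(1534 + d(v(-5), n(8, -8))) = 1/(1534 + 0) = 1/1534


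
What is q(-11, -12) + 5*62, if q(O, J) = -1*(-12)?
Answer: 322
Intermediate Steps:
q(O, J) = 12
q(-11, -12) + 5*62 = 12 + 5*62 = 12 + 310 = 322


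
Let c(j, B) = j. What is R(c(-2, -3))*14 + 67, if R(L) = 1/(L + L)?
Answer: 127/2 ≈ 63.500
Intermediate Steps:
R(L) = 1/(2*L)
R(c(-2, -3))*14 + 67 = ((1/2)/(-2))*14 + 67 = ((1/2)*(-1/2))*14 + 67 = -1/4*14 + 67 = -7/2 + 67 = 127/2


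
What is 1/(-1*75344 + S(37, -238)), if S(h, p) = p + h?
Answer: -1/75545 ≈ -1.3237e-5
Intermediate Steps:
S(h, p) = h + p
1/(-1*75344 + S(37, -238)) = 1/(-1*75344 + (37 - 238)) = 1/(-75344 - 201) = 1/(-75545) = -1/75545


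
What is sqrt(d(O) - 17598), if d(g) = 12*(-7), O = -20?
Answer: I*sqrt(17682) ≈ 132.97*I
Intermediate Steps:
d(g) = -84
sqrt(d(O) - 17598) = sqrt(-84 - 17598) = sqrt(-17682) = I*sqrt(17682)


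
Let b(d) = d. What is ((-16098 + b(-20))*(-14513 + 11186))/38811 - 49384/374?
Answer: 177832870/142307 ≈ 1249.6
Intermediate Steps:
((-16098 + b(-20))*(-14513 + 11186))/38811 - 49384/374 = ((-16098 - 20)*(-14513 + 11186))/38811 - 49384/374 = -16118*(-3327)*(1/38811) - 49384*1/374 = 53624586*(1/38811) - 24692/187 = 17874862/12937 - 24692/187 = 177832870/142307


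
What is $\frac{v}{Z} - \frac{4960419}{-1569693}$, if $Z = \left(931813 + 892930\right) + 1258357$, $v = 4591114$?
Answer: $\frac{3750017887817}{806586748050} \approx 4.6492$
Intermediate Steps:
$Z = 3083100$ ($Z = 1824743 + 1258357 = 3083100$)
$\frac{v}{Z} - \frac{4960419}{-1569693} = \frac{4591114}{3083100} - \frac{4960419}{-1569693} = 4591114 \cdot \frac{1}{3083100} - - \frac{1653473}{523231} = \frac{2295557}{1541550} + \frac{1653473}{523231} = \frac{3750017887817}{806586748050}$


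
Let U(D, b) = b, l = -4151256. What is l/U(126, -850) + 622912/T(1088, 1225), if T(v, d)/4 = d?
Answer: 104353148/20825 ≈ 5011.0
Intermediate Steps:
T(v, d) = 4*d
l/U(126, -850) + 622912/T(1088, 1225) = -4151256/(-850) + 622912/((4*1225)) = -4151256*(-1/850) + 622912/4900 = 2075628/425 + 622912*(1/4900) = 2075628/425 + 155728/1225 = 104353148/20825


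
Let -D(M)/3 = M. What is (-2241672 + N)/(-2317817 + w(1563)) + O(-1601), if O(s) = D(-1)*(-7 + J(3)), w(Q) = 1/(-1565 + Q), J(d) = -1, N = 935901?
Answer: -108643698/4635635 ≈ -23.437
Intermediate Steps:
D(M) = -3*M
O(s) = -24 (O(s) = (-3*(-1))*(-7 - 1) = 3*(-8) = -24)
(-2241672 + N)/(-2317817 + w(1563)) + O(-1601) = (-2241672 + 935901)/(-2317817 + 1/(-1565 + 1563)) - 24 = -1305771/(-2317817 + 1/(-2)) - 24 = -1305771/(-2317817 - 1/2) - 24 = -1305771/(-4635635/2) - 24 = -1305771*(-2/4635635) - 24 = 2611542/4635635 - 24 = -108643698/4635635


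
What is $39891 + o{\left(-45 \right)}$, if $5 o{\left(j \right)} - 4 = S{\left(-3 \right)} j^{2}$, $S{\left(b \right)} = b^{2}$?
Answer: $\frac{217684}{5} \approx 43537.0$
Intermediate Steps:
$o{\left(j \right)} = \frac{4}{5} + \frac{9 j^{2}}{5}$ ($o{\left(j \right)} = \frac{4}{5} + \frac{\left(-3\right)^{2} j^{2}}{5} = \frac{4}{5} + \frac{9 j^{2}}{5}$)
$39891 + o{\left(-45 \right)} = 39891 + \left(\frac{4}{5} + \frac{9 \left(-45\right)^{2}}{5}\right) = 39891 + \left(\frac{4}{5} + \frac{9}{5} \cdot 2025\right) = 39891 + \left(\frac{4}{5} + 3645\right) = 39891 + \frac{18229}{5} = \frac{217684}{5}$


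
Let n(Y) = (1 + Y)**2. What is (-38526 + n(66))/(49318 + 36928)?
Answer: -34037/86246 ≈ -0.39465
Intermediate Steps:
(-38526 + n(66))/(49318 + 36928) = (-38526 + (1 + 66)**2)/(49318 + 36928) = (-38526 + 67**2)/86246 = (-38526 + 4489)*(1/86246) = -34037*1/86246 = -34037/86246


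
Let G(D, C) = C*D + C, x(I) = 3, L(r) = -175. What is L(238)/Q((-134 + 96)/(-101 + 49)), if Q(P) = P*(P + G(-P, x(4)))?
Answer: -5915/38 ≈ -155.66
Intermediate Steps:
G(D, C) = C + C*D
Q(P) = P*(3 - 2*P) (Q(P) = P*(P + 3*(1 - P)) = P*(P + (3 - 3*P)) = P*(3 - 2*P))
L(238)/Q((-134 + 96)/(-101 + 49)) = -175*(-101 + 49)/((-134 + 96)*(3 - 2*(-134 + 96)/(-101 + 49))) = -175*26/(19*(3 - (-76)/(-52))) = -175*26/(19*(3 - (-76)*(-1)/52)) = -175*26/(19*(3 - 2*19/26)) = -175*26/(19*(3 - 19/13)) = -175/((19/26)*(20/13)) = -175/190/169 = -175*169/190 = -5915/38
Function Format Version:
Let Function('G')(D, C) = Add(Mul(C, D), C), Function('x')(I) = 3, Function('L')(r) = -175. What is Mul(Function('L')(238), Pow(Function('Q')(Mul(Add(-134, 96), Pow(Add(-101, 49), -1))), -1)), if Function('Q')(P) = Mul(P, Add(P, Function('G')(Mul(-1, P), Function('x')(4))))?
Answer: Rational(-5915, 38) ≈ -155.66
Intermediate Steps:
Function('G')(D, C) = Add(C, Mul(C, D))
Function('Q')(P) = Mul(P, Add(3, Mul(-2, P))) (Function('Q')(P) = Mul(P, Add(P, Mul(3, Add(1, Mul(-1, P))))) = Mul(P, Add(P, Add(3, Mul(-3, P)))) = Mul(P, Add(3, Mul(-2, P))))
Mul(Function('L')(238), Pow(Function('Q')(Mul(Add(-134, 96), Pow(Add(-101, 49), -1))), -1)) = Mul(-175, Pow(Mul(Mul(Add(-134, 96), Pow(Add(-101, 49), -1)), Add(3, Mul(-2, Mul(Add(-134, 96), Pow(Add(-101, 49), -1))))), -1)) = Mul(-175, Pow(Mul(Mul(-38, Pow(-52, -1)), Add(3, Mul(-2, Mul(-38, Pow(-52, -1))))), -1)) = Mul(-175, Pow(Mul(Mul(-38, Rational(-1, 52)), Add(3, Mul(-2, Mul(-38, Rational(-1, 52))))), -1)) = Mul(-175, Pow(Mul(Rational(19, 26), Add(3, Mul(-2, Rational(19, 26)))), -1)) = Mul(-175, Pow(Mul(Rational(19, 26), Add(3, Rational(-19, 13))), -1)) = Mul(-175, Pow(Mul(Rational(19, 26), Rational(20, 13)), -1)) = Mul(-175, Pow(Rational(190, 169), -1)) = Mul(-175, Rational(169, 190)) = Rational(-5915, 38)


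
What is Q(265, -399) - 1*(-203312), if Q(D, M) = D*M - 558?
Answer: 97019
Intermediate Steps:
Q(D, M) = -558 + D*M
Q(265, -399) - 1*(-203312) = (-558 + 265*(-399)) - 1*(-203312) = (-558 - 105735) + 203312 = -106293 + 203312 = 97019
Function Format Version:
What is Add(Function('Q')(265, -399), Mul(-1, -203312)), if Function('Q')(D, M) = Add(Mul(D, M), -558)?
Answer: 97019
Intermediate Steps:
Function('Q')(D, M) = Add(-558, Mul(D, M))
Add(Function('Q')(265, -399), Mul(-1, -203312)) = Add(Add(-558, Mul(265, -399)), Mul(-1, -203312)) = Add(Add(-558, -105735), 203312) = Add(-106293, 203312) = 97019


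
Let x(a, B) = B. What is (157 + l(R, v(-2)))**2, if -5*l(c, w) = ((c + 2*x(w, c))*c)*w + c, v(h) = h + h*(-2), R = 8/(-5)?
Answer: 371756961/15625 ≈ 23792.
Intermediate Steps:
R = -8/5 (R = 8*(-1/5) = -8/5 ≈ -1.6000)
v(h) = -h (v(h) = h - 2*h = -h)
l(c, w) = -c/5 - 3*w*c**2/5 (l(c, w) = -(((c + 2*c)*c)*w + c)/5 = -(((3*c)*c)*w + c)/5 = -((3*c**2)*w + c)/5 = -(3*w*c**2 + c)/5 = -(c + 3*w*c**2)/5 = -c/5 - 3*w*c**2/5)
(157 + l(R, v(-2)))**2 = (157 - 1/5*(-8/5)*(1 + 3*(-8/5)*(-1*(-2))))**2 = (157 - 1/5*(-8/5)*(1 + 3*(-8/5)*2))**2 = (157 - 1/5*(-8/5)*(1 - 48/5))**2 = (157 - 1/5*(-8/5)*(-43/5))**2 = (157 - 344/125)**2 = (19281/125)**2 = 371756961/15625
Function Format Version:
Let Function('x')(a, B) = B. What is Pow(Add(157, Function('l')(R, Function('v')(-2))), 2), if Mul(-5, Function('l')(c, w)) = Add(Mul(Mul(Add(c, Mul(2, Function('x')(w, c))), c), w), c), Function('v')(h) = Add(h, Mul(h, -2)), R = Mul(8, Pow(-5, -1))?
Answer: Rational(371756961, 15625) ≈ 23792.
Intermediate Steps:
R = Rational(-8, 5) (R = Mul(8, Rational(-1, 5)) = Rational(-8, 5) ≈ -1.6000)
Function('v')(h) = Mul(-1, h) (Function('v')(h) = Add(h, Mul(-2, h)) = Mul(-1, h))
Function('l')(c, w) = Add(Mul(Rational(-1, 5), c), Mul(Rational(-3, 5), w, Pow(c, 2))) (Function('l')(c, w) = Mul(Rational(-1, 5), Add(Mul(Mul(Add(c, Mul(2, c)), c), w), c)) = Mul(Rational(-1, 5), Add(Mul(Mul(Mul(3, c), c), w), c)) = Mul(Rational(-1, 5), Add(Mul(Mul(3, Pow(c, 2)), w), c)) = Mul(Rational(-1, 5), Add(Mul(3, w, Pow(c, 2)), c)) = Mul(Rational(-1, 5), Add(c, Mul(3, w, Pow(c, 2)))) = Add(Mul(Rational(-1, 5), c), Mul(Rational(-3, 5), w, Pow(c, 2))))
Pow(Add(157, Function('l')(R, Function('v')(-2))), 2) = Pow(Add(157, Mul(Rational(-1, 5), Rational(-8, 5), Add(1, Mul(3, Rational(-8, 5), Mul(-1, -2))))), 2) = Pow(Add(157, Mul(Rational(-1, 5), Rational(-8, 5), Add(1, Mul(3, Rational(-8, 5), 2)))), 2) = Pow(Add(157, Mul(Rational(-1, 5), Rational(-8, 5), Add(1, Rational(-48, 5)))), 2) = Pow(Add(157, Mul(Rational(-1, 5), Rational(-8, 5), Rational(-43, 5))), 2) = Pow(Add(157, Rational(-344, 125)), 2) = Pow(Rational(19281, 125), 2) = Rational(371756961, 15625)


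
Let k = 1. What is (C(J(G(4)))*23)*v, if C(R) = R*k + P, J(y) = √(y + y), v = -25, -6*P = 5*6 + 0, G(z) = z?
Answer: 2875 - 1150*√2 ≈ 1248.7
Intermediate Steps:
P = -5 (P = -(5*6 + 0)/6 = -(30 + 0)/6 = -⅙*30 = -5)
J(y) = √2*√y (J(y) = √(2*y) = √2*√y)
C(R) = -5 + R (C(R) = R*1 - 5 = R - 5 = -5 + R)
(C(J(G(4)))*23)*v = ((-5 + √2*√4)*23)*(-25) = ((-5 + √2*2)*23)*(-25) = ((-5 + 2*√2)*23)*(-25) = (-115 + 46*√2)*(-25) = 2875 - 1150*√2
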